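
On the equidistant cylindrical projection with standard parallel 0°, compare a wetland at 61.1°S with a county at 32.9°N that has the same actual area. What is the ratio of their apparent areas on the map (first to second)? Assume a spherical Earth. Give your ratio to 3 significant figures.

1.74

For the equirectangular projection with φ₀ = 0 (plate carrée), h = 1 along meridians and k = sec φ along parallels.
Areal scale at 61.1°: h·k = 1.000 × 2.069 = 2.069.
Areal scale at 32.9°: h·k = 1.000 × 1.191 = 1.191.
Ratio = 2.069/1.191 ≈ 1.74.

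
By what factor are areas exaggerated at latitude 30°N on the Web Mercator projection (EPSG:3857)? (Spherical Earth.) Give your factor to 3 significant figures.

For Mercator, h = k = sec φ (a conformal cylindrical projection has a single point scale, 1/cos φ).
Areal scale = k² = sec²φ = 1/cos²(30°) = 1/0.8660² = 1.333.

1.33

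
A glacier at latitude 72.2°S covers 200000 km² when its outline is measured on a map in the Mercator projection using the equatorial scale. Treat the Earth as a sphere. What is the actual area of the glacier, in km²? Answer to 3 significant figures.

For Mercator, h = k = sec φ (a conformal cylindrical projection has a single point scale, 1/cos φ).
Areal scale = k² = sec²φ = 1/cos²(72.2°) = 1/0.3057² = 10.70.
True area = apparent / (areal scale) = 200000 / 10.70 ≈ 18700 km².

18700 km²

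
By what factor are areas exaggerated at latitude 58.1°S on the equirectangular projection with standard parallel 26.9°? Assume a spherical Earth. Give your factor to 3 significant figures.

1.69

The equidistant cylindrical projection with φ₀ = 26.9° has h = 1 (meridians true) and k = cos φ₀ / cos φ along parallels.
Areal scale = h·k = 1 × cos φ₀ / cos φ; at 58.1°, h = 1.000, k = 1.688, so h·k = 1.688.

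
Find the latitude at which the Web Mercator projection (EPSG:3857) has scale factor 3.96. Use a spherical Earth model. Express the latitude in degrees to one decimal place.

75.4°

Mercator scale is k = sec φ = 1/cos φ.
1/cos φ = 3.96  ⇒  cos φ = 0.2525  ⇒  φ = arccos(0.2525) ≈ 75.4°.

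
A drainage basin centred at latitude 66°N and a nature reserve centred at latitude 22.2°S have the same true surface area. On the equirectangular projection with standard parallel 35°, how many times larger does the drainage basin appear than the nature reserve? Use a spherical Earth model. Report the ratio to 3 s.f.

The equidistant cylindrical projection with φ₀ = 35° has h = 1 (meridians true) and k = cos φ₀ / cos φ along parallels.
Areal scale at 66°: h·k = 1.000 × 2.014 = 2.014.
Areal scale at 22.2°: h·k = 1.000 × 0.8847 = 0.8847.
Ratio = 2.014/0.8847 ≈ 2.28.

2.28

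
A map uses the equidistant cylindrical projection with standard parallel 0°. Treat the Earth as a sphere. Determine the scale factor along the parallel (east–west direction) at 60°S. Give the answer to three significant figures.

2.00

Plate carrée maps x = Rλ, y = Rφ. The meridian scale is h = 1 and the parallel scale is k = 1/cos φ = sec φ.
k = 1/cos 60° = 1/0.5000 = 2.000.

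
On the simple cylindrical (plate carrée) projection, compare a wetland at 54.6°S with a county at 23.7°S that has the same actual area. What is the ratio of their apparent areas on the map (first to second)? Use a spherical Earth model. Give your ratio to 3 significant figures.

In the plate carrée (x = Rλ, y = Rφ), meridians are true-scale (h = 1) and parallels are stretched by k = sec φ.
Areal scale at 54.6°: h·k = 1.000 × 1.726 = 1.726.
Areal scale at 23.7°: h·k = 1.000 × 1.092 = 1.092.
Ratio = 1.726/1.092 ≈ 1.58.

1.58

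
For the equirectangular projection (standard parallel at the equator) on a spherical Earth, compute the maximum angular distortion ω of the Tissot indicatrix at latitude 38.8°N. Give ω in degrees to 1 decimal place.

14.2°

For the equirectangular projection with φ₀ = 0 (plate carrée), h = 1 along meridians and k = sec φ along parallels.
At 38.8°: h = 1.000, k = 1.283; principal scales a = 1.283, b = 1.000.
sin(ω/2) = (a − b)/(a + b) = 0.2831/2.283 = 0.1240, so ω = 2 arcsin(0.1240) ≈ 14.2°.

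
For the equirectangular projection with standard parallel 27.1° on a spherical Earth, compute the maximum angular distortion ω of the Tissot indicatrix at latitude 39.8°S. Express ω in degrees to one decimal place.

The equidistant cylindrical projection with φ₀ = 27.1° has h = 1 (meridians true) and k = cos φ₀ / cos φ along parallels.
At 39.8°: h = 1.000, k = 1.159; principal scales a = 1.159, b = 1.000.
sin(ω/2) = (a − b)/(a + b) = 0.1587/2.159 = 0.07352, so ω = 2 arcsin(0.07352) ≈ 8.4°.

8.4°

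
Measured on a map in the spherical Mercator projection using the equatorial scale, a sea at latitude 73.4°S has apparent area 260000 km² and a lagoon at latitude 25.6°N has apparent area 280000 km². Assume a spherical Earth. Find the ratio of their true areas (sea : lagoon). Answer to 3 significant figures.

Mercator's areal exaggeration is sec²φ; hence true area = (apparent area) · cos²φ.
True area of sea: 260000 × cos²(73.4°) = 260000 × 0.08162 = 21220 km².
True area of lagoon: 280000 × cos²(25.6°) = 280000 × 0.8133 = 227700 km².
Ratio = 21220 / 227700 ≈ 0.0932.

0.0932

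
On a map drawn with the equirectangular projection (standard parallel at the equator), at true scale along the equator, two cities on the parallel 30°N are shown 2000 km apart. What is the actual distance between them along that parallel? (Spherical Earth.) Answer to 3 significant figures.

For the equirectangular projection with φ₀ = 0 (plate carrée), h = 1 along meridians and k = sec φ along parallels.
Along the parallel at 30°, map distances are exaggerated by k = sec 30° = 1.155.
True distance = 2000 / 1.155 = 2000 × cos 30° ≈ 1730 km.

1730 km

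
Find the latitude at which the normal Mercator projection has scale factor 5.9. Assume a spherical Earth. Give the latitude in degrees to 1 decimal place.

80.2°

Mercator scale is k = sec φ = 1/cos φ.
1/cos φ = 5.9  ⇒  cos φ = 0.1695  ⇒  φ = arccos(0.1695) ≈ 80.2°.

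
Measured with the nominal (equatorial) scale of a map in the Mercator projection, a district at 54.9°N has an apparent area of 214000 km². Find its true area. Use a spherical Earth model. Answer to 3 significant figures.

The Mercator projection is conformal; its linear scale factor is the same in every direction and equals sec φ = 1/cos φ.
Areal scale = k² = sec²φ = 1/cos²(54.9°) = 1/0.5750² = 3.025.
True area = apparent / (areal scale) = 214000 / 3.025 ≈ 70800 km².

70800 km²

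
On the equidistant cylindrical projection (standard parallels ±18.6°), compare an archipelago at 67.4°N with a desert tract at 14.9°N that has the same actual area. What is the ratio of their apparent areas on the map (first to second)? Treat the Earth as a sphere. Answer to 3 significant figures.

With standard parallel φ₀ = 18.6°, the equirectangular projection gives x = Rλ cos φ₀, y = Rφ, so h = 1 and k = cos 18.6° / cos φ.
Areal scale at 67.4°: h·k = 1.000 × 2.466 = 2.466.
Areal scale at 14.9°: h·k = 1.000 × 0.9807 = 0.9807.
Ratio = 2.466/0.9807 ≈ 2.51.

2.51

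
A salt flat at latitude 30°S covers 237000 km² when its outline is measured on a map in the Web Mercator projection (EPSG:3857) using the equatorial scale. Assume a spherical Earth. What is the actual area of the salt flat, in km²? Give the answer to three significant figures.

The Mercator projection is conformal; its linear scale factor is the same in every direction and equals sec φ = 1/cos φ.
Areal scale = k² = sec²φ = 1/cos²(30°) = 1/0.8660² = 1.333.
True area = apparent / (areal scale) = 237000 / 1.333 ≈ 178000 km².

178000 km²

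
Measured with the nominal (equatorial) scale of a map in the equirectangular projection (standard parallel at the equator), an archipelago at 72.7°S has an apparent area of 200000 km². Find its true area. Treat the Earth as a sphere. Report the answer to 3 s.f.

In the plate carrée (x = Rλ, y = Rφ), meridians are true-scale (h = 1) and parallels are stretched by k = sec φ.
Areal scale = h·k = 1 × sec φ; at 72.7°, h = 1.000, k = 3.363, so h·k = 3.363.
True area = apparent / (areal scale) = 200000 / 3.363 ≈ 59500 km².

59500 km²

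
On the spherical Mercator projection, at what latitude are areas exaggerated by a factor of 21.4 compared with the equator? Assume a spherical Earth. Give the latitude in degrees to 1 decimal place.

77.5°

Mercator areal scale is sec²φ.
sec²φ = 21.4  ⇒  cos²φ = 0.04673  ⇒  cos φ = 0.2162.
φ = arccos(0.2162) ≈ 77.5°.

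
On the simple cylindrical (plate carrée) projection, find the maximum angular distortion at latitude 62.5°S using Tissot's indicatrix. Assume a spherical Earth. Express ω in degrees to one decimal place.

For the equirectangular projection with φ₀ = 0 (plate carrée), h = 1 along meridians and k = sec φ along parallels.
At 62.5°: h = 1.000, k = 2.166; principal scales a = 2.166, b = 1.000.
sin(ω/2) = (a − b)/(a + b) = 1.166/3.166 = 0.3682, so ω = 2 arcsin(0.3682) ≈ 43.2°.

43.2°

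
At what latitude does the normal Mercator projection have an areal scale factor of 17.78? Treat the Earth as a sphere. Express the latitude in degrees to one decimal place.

Mercator areal scale is sec²φ.
sec²φ = 17.78  ⇒  cos²φ = 0.05624  ⇒  cos φ = 0.2372.
φ = arccos(0.2372) ≈ 76.3°.

76.3°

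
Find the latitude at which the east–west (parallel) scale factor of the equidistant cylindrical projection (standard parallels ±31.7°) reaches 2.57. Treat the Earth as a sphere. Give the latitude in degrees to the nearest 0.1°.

70.7°

In the equirectangular projection with standard parallel φ₀ = 31.7° (x = Rλ cos φ₀, y = Rφ), meridians are true-scale (h = 1) and the parallel scale is k = cos φ₀ / cos φ.
k = cos φ₀ / cos φ = 2.57  ⇒  cos φ = cos 31.7° / 2.57 = 0.3311.
φ = arccos(0.3311) ≈ 70.7°.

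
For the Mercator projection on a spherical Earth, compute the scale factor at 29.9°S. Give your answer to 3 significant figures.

The Mercator projection is conformal; its linear scale factor is the same in every direction and equals sec φ = 1/cos φ.
k = 1/cos 29.9° = 1/0.8669 = 1.154.

1.15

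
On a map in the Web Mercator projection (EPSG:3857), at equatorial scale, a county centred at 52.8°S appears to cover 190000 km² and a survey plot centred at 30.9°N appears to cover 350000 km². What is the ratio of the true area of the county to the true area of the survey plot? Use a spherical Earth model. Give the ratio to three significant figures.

0.270

On Mercator the areal scale is sec²φ, so true area = apparent × cos²φ.
True area of county: 190000 × cos²(52.8°) = 190000 × 0.3655 = 69450 km².
True area of survey plot: 350000 × cos²(30.9°) = 350000 × 0.7363 = 257700 km².
Ratio = 69450 / 257700 ≈ 0.270.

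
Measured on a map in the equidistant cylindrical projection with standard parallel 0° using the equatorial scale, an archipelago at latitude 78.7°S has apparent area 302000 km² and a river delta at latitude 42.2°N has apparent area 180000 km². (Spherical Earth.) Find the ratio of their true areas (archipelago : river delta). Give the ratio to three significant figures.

Plate carrée has h = 1 and k = sec φ, giving areal scale sec φ; true area = (apparent area) · cos φ.
True area of archipelago: 302000 × cos(78.7°) = 302000 × 0.1959 = 59180 km².
True area of river delta: 180000 × cos(42.2°) = 180000 × 0.7408 = 133300 km².
Ratio = 59180 / 133300 ≈ 0.444.

0.444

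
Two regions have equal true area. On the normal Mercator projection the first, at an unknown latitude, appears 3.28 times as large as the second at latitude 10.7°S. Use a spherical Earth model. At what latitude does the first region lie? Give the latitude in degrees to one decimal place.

For equal true areas on Mercator, apparent areas scale as sec²φ, so the ratio is cos²φ₂ / cos²φ₁.
cos²φ₂ / cos²φ₁ = 3.28  ⇒  cos φ₁ = cos 10.7° / √3.28 = 0.9826/1.811 = 0.5426.
φ₁ = arccos(0.5426) ≈ 57.1°.

57.1°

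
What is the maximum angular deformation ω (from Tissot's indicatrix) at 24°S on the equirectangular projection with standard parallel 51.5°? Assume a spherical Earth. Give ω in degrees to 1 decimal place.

In the equirectangular projection with standard parallel φ₀ = 51.5° (x = Rλ cos φ₀, y = Rφ), meridians are true-scale (h = 1) and the parallel scale is k = cos φ₀ / cos φ.
At 24°: h = 1.000, k = 0.6814; principal scales a = 1.000, b = 0.6814.
sin(ω/2) = (a − b)/(a + b) = 0.3186/1.681 = 0.1895, so ω = 2 arcsin(0.1895) ≈ 21.8°.

21.8°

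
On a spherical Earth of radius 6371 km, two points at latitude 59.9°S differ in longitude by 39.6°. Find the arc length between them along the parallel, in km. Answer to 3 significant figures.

2210 km

Arc length along a parallel = R cos φ · Δλ (with Δλ in radians).
= 6371 × cos 59.9° × (39.6° × π/180) = 6371 × 0.5015 × 0.6912 ≈ 2210 km.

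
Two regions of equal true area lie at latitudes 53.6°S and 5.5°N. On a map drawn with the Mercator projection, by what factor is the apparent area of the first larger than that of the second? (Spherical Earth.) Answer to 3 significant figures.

On Mercator, area is exaggerated by sec²φ = 1/cos²φ.
At 53.6°: sec²(53.6°) = 1/0.5934² = 2.840.
At 5.5°: sec²(5.5°) = 1/0.9954² = 1.009.
Ratio = 2.840/1.009 = cos²(5.5°)/cos²(53.6°) ≈ 2.81.

2.81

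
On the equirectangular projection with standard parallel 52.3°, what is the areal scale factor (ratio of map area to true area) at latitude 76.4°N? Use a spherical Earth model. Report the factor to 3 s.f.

With standard parallel φ₀ = 52.3°, the equirectangular projection gives x = Rλ cos φ₀, y = Rφ, so h = 1 and k = cos 52.3° / cos φ.
Areal scale = h·k = 1 × cos φ₀ / cos φ; at 76.4°, h = 1.000, k = 2.601, so h·k = 2.601.

2.60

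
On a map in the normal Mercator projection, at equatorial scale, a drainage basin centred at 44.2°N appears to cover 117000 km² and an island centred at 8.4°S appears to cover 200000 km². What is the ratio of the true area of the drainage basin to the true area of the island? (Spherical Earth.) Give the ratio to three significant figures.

0.307

On Mercator the areal scale is sec²φ, so true area = apparent × cos²φ.
True area of drainage basin: 117000 × cos²(44.2°) = 117000 × 0.5140 = 60130 km².
True area of island: 200000 × cos²(8.4°) = 200000 × 0.9787 = 195700 km².
Ratio = 60130 / 195700 ≈ 0.307.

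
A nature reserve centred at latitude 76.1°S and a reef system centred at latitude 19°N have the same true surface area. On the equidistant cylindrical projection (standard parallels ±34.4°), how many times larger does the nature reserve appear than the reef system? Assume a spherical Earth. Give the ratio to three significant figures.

In the equirectangular projection with standard parallel φ₀ = 34.4° (x = Rλ cos φ₀, y = Rφ), meridians are true-scale (h = 1) and the parallel scale is k = cos φ₀ / cos φ.
Areal scale at 76.1°: h·k = 1.000 × 3.435 = 3.435.
Areal scale at 19°: h·k = 1.000 × 0.8727 = 0.8727.
Ratio = 3.435/0.8727 ≈ 3.94.

3.94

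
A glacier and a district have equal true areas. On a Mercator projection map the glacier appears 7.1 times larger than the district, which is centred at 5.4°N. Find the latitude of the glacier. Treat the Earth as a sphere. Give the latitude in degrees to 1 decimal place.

Mercator areal scale is sec²φ, so apparent-area ratio = sec²φ₁ / sec²φ₂ = cos²φ₂ / cos²φ₁.
cos²φ₂ / cos²φ₁ = 7.1  ⇒  cos φ₁ = cos 5.4° / √7.1 = 0.9956/2.665 = 0.3736.
φ₁ = arccos(0.3736) ≈ 68.1°.

68.1°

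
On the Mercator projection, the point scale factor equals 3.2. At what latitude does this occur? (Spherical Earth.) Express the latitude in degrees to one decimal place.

Mercator scale is k = sec φ = 1/cos φ.
1/cos φ = 3.2  ⇒  cos φ = 0.3125  ⇒  φ = arccos(0.3125) ≈ 71.8°.

71.8°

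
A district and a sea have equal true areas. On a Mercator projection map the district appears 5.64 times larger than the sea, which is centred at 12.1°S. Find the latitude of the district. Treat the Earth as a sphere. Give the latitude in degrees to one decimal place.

65.7°

On Mercator, (apparent₁)/(apparent₂) = sec²φ₁ / sec²φ₂ when true areas are equal.
cos²φ₂ / cos²φ₁ = 5.64  ⇒  cos φ₁ = cos 12.1° / √5.64 = 0.9778/2.375 = 0.4117.
φ₁ = arccos(0.4117) ≈ 65.7°.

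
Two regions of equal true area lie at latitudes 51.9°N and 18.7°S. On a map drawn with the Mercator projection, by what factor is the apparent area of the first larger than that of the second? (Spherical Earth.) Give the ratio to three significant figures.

2.36

Mercator is conformal with k = sec φ, so areal scale = k² = sec²φ.
At 51.9°: sec²(51.9°) = 1/0.6170² = 2.627.
At 18.7°: sec²(18.7°) = 1/0.9472² = 1.115.
Ratio = 2.627/1.115 = cos²(18.7°)/cos²(51.9°) ≈ 2.36.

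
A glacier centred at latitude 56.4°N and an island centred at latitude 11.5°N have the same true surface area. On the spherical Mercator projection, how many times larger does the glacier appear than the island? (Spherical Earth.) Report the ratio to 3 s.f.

Mercator is conformal with k = sec φ, so areal scale = k² = sec²φ.
At 56.4°: sec²(56.4°) = 1/0.5534² = 3.265.
At 11.5°: sec²(11.5°) = 1/0.9799² = 1.041.
Ratio = 3.265/1.041 = cos²(11.5°)/cos²(56.4°) ≈ 3.14.

3.14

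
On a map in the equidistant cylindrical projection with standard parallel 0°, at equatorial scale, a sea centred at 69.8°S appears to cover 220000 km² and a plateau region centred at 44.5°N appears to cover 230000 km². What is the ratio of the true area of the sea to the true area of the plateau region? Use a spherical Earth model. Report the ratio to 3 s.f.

0.463

Plate carrée has h = 1 and k = sec φ, giving areal scale sec φ; true area = (apparent area) · cos φ.
True area of sea: 220000 × cos(69.8°) = 220000 × 0.3453 = 75970 km².
True area of plateau region: 230000 × cos(44.5°) = 230000 × 0.7133 = 164000 km².
Ratio = 75970 / 164000 ≈ 0.463.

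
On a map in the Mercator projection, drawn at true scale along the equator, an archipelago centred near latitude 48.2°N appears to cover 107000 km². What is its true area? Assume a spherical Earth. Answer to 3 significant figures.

47500 km²

The Mercator projection is conformal; its linear scale factor is the same in every direction and equals sec φ = 1/cos φ.
Areal scale = k² = sec²φ = 1/cos²(48.2°) = 1/0.6665² = 2.251.
True area = apparent / (areal scale) = 107000 / 2.251 ≈ 47500 km².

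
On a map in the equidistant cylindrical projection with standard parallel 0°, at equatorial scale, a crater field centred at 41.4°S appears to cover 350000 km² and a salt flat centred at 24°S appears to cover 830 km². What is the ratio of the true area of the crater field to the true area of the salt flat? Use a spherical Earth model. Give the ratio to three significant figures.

346

Plate carrée has h = 1 and k = sec φ, giving areal scale sec φ; true area = (apparent area) · cos φ.
True area of crater field: 350000 × cos(41.4°) = 350000 × 0.7501 = 262500 km².
True area of salt flat: 830 × cos(24°) = 830 × 0.9135 = 758.2 km².
Ratio = 262500 / 758.2 ≈ 346.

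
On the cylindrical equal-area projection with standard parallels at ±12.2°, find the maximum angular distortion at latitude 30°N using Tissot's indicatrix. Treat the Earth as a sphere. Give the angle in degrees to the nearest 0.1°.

13.8°

For cylindrical equal-area with standard parallel φ₀, h = cos φ / cos φ₀ and k = cos φ₀ / cos φ, so h·k = 1.
At 30°: h = 0.8860, k = 1.129; principal scales a = 1.129, b = 0.8860.
sin(ω/2) = (a − b)/(a + b) = 0.2426/2.015 = 0.1204, so ω = 2 arcsin(0.1204) ≈ 13.8°.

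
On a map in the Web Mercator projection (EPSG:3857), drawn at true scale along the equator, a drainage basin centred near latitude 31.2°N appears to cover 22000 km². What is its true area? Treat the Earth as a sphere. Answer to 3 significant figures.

For Mercator, h = k = sec φ (a conformal cylindrical projection has a single point scale, 1/cos φ).
Areal scale = k² = sec²φ = 1/cos²(31.2°) = 1/0.8554² = 1.367.
True area = apparent / (areal scale) = 22000 / 1.367 ≈ 16100 km².

16100 km²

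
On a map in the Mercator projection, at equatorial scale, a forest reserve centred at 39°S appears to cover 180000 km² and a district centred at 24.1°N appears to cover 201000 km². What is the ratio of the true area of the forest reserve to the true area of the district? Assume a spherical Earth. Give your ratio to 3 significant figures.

0.649

Mercator's areal exaggeration is sec²φ; hence true area = (apparent area) · cos²φ.
True area of forest reserve: 180000 × cos²(39°) = 180000 × 0.6040 = 108700 km².
True area of district: 201000 × cos²(24.1°) = 201000 × 0.8333 = 167500 km².
Ratio = 108700 / 167500 ≈ 0.649.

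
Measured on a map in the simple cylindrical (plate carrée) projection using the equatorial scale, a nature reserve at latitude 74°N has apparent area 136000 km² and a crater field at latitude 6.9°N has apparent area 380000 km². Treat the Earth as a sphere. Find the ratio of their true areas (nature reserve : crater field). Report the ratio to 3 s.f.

0.0994

Plate carrée has h = 1 and k = sec φ, giving areal scale sec φ; true area = (apparent area) · cos φ.
True area of nature reserve: 136000 × cos(74°) = 136000 × 0.2756 = 37490 km².
True area of crater field: 380000 × cos(6.9°) = 380000 × 0.9928 = 377200 km².
Ratio = 37490 / 377200 ≈ 0.0994.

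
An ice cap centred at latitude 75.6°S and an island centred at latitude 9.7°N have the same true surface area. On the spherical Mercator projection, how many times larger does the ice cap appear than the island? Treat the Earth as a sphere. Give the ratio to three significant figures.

15.7

Mercator areal scale is sec²φ.
At 75.6°: sec²(75.6°) = 1/0.2487² = 16.17.
At 9.7°: sec²(9.7°) = 1/0.9857² = 1.029.
Ratio = 16.17/1.029 = cos²(9.7°)/cos²(75.6°) ≈ 15.7.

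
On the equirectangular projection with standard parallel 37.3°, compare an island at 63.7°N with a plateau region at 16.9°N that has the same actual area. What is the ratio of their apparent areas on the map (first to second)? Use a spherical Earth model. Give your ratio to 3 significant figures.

2.16

In the equirectangular projection with standard parallel φ₀ = 37.3° (x = Rλ cos φ₀, y = Rφ), meridians are true-scale (h = 1) and the parallel scale is k = cos φ₀ / cos φ.
Areal scale at 63.7°: h·k = 1.000 × 1.795 = 1.795.
Areal scale at 16.9°: h·k = 1.000 × 0.8314 = 0.8314.
Ratio = 1.795/0.8314 ≈ 2.16.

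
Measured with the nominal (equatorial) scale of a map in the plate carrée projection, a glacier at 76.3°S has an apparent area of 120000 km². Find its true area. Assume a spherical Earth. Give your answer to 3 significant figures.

In the plate carrée (x = Rλ, y = Rφ), meridians are true-scale (h = 1) and parallels are stretched by k = sec φ.
Areal scale = h·k = 1 × sec φ; at 76.3°, h = 1.000, k = 4.222, so h·k = 4.222.
True area = apparent / (areal scale) = 120000 / 4.222 ≈ 28400 km².

28400 km²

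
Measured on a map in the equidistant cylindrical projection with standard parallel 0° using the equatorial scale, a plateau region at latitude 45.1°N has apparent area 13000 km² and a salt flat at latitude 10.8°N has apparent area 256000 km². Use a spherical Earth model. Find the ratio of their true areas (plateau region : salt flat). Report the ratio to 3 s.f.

On the plate carrée, areal scale = h·k = 1 × sec φ, so true area = apparent × cos φ.
True area of plateau region: 13000 × cos(45.1°) = 13000 × 0.7059 = 9176 km².
True area of salt flat: 256000 × cos(10.8°) = 256000 × 0.9823 = 251500 km².
Ratio = 9176 / 251500 ≈ 0.0365.

0.0365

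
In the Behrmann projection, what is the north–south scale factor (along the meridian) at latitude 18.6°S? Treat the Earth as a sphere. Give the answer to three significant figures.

Behrmann is a cylindrical equal-area projection with standard parallels at ±30°. A cylindrical equal-area projection with standard parallel φ₀ has meridian scale h = cos φ / cos φ₀ and parallel scale k = cos φ₀ / cos φ (so areas are preserved, h·k = 1).
h = cos 18.6° / cos 30° = 0.9478/0.8660 = 1.094.

1.09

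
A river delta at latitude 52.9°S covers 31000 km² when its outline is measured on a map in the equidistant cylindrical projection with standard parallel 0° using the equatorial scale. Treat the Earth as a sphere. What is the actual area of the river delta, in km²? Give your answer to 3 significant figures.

In the plate carrée (x = Rλ, y = Rφ), meridians are true-scale (h = 1) and parallels are stretched by k = sec φ.
Areal scale = h·k = 1 × sec φ; at 52.9°, h = 1.000, k = 1.658, so h·k = 1.658.
True area = apparent / (areal scale) = 31000 / 1.658 ≈ 18700 km².

18700 km²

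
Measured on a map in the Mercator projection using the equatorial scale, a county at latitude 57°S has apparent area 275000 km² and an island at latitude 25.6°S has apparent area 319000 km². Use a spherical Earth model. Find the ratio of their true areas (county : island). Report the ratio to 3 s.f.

Mercator's areal exaggeration is sec²φ; hence true area = (apparent area) · cos²φ.
True area of county: 275000 × cos²(57°) = 275000 × 0.2966 = 81570 km².
True area of island: 319000 × cos²(25.6°) = 319000 × 0.8133 = 259400 km².
Ratio = 81570 / 259400 ≈ 0.314.

0.314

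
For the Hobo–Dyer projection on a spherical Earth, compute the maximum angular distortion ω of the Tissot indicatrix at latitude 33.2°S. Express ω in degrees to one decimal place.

6.1°

The Hobo–Dyer projection is cylindrical equal-area with φ₀ = 37.5°. A cylindrical equal-area projection with standard parallel φ₀ has meridian scale h = cos φ / cos φ₀ and parallel scale k = cos φ₀ / cos φ (so areas are preserved, h·k = 1).
At 33.2°: h = 1.055, k = 0.9481; principal scales a = 1.055, b = 0.9481.
sin(ω/2) = (a − b)/(a + b) = 0.1066/2.003 = 0.05322, so ω = 2 arcsin(0.05322) ≈ 6.1°.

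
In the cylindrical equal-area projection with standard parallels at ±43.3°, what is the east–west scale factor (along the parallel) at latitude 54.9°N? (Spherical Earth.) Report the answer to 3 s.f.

For cylindrical equal-area with standard parallel φ₀, h = cos φ / cos φ₀ and k = cos φ₀ / cos φ, so h·k = 1.
k = cos 43.3° / cos 54.9° = 0.7278/0.5750 = 1.266.

1.27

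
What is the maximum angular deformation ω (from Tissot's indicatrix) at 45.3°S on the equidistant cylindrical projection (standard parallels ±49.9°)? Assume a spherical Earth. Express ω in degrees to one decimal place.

The equidistant cylindrical projection with φ₀ = 49.9° has h = 1 (meridians true) and k = cos φ₀ / cos φ along parallels.
At 45.3°: h = 1.000, k = 0.9157; principal scales a = 1.000, b = 0.9157.
sin(ω/2) = (a − b)/(a + b) = 0.08426/1.916 = 0.04399, so ω = 2 arcsin(0.04399) ≈ 5.0°.

5.0°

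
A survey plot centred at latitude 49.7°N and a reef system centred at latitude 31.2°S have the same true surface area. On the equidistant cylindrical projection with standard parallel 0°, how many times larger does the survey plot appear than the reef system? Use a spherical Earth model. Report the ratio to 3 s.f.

Plate carrée maps x = Rλ, y = Rφ. The meridian scale is h = 1 and the parallel scale is k = 1/cos φ = sec φ.
Areal scale at 49.7°: h·k = 1.000 × 1.546 = 1.546.
Areal scale at 31.2°: h·k = 1.000 × 1.169 = 1.169.
Ratio = 1.546/1.169 ≈ 1.32.

1.32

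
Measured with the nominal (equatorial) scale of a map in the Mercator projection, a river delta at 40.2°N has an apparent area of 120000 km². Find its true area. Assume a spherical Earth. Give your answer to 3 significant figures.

70000 km²

The Mercator projection is conformal; its linear scale factor is the same in every direction and equals sec φ = 1/cos φ.
Areal scale = k² = sec²φ = 1/cos²(40.2°) = 1/0.7638² = 1.714.
True area = apparent / (areal scale) = 120000 / 1.714 ≈ 70000 km².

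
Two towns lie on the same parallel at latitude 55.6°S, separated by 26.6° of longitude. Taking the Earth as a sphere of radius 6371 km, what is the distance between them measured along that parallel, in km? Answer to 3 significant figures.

Arc length along a parallel = R cos φ · Δλ (with Δλ in radians).
= 6371 × cos 55.6° × (26.6° × π/180) = 6371 × 0.5650 × 0.4643 ≈ 1670 km.

1670 km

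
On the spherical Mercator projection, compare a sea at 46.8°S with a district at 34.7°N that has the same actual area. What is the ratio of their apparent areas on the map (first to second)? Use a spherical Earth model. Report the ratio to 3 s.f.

1.44

Mercator areal scale is sec²φ.
At 46.8°: sec²(46.8°) = 1/0.6845² = 2.134.
At 34.7°: sec²(34.7°) = 1/0.8221² = 1.479.
Ratio = 2.134/1.479 = cos²(34.7°)/cos²(46.8°) ≈ 1.44.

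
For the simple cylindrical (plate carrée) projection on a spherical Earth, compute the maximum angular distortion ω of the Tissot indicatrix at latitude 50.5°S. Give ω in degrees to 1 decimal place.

For the equirectangular projection with φ₀ = 0 (plate carrée), h = 1 along meridians and k = sec φ along parallels.
At 50.5°: h = 1.000, k = 1.572; principal scales a = 1.572, b = 1.000.
sin(ω/2) = (a − b)/(a + b) = 0.5721/2.572 = 0.2224, so ω = 2 arcsin(0.2224) ≈ 25.7°.

25.7°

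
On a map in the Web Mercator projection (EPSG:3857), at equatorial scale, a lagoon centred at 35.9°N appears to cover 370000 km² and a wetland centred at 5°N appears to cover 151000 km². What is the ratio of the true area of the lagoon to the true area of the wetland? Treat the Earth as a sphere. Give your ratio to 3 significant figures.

1.62

Since Mercator area scale is 1/cos²φ, the true area equals the apparent area multiplied by cos²φ.
True area of lagoon: 370000 × cos²(35.9°) = 370000 × 0.6562 = 242800 km².
True area of wetland: 151000 × cos²(5°) = 151000 × 0.9924 = 149900 km².
Ratio = 242800 / 149900 ≈ 1.62.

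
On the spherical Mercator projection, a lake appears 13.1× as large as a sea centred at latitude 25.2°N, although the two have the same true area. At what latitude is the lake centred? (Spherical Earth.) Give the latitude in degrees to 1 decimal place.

On Mercator, (apparent₁)/(apparent₂) = sec²φ₁ / sec²φ₂ when true areas are equal.
cos²φ₂ / cos²φ₁ = 13.1  ⇒  cos φ₁ = cos 25.2° / √13.1 = 0.9048/3.619 = 0.2500.
φ₁ = arccos(0.2500) ≈ 75.5°.

75.5°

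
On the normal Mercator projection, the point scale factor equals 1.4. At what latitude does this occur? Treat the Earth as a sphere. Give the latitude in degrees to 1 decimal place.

Mercator scale is k = sec φ = 1/cos φ.
1/cos φ = 1.4  ⇒  cos φ = 0.7143  ⇒  φ = arccos(0.7143) ≈ 44.4°.

44.4°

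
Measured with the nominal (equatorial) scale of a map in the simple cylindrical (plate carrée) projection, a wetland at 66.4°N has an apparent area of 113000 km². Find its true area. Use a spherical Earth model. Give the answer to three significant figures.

In the plate carrée (x = Rλ, y = Rφ), meridians are true-scale (h = 1) and parallels are stretched by k = sec φ.
Areal scale = h·k = 1 × sec φ; at 66.4°, h = 1.000, k = 2.498, so h·k = 2.498.
True area = apparent / (areal scale) = 113000 / 2.498 ≈ 45200 km².

45200 km²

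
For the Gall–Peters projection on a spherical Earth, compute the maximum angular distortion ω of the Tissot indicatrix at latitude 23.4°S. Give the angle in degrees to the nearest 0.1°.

The Gall–Peters projection is cylindrical equal-area with φ₀ = 45°. Cylindrical equal-area (φ₀ = 45°): h = cos φ / cos 45° along meridians, k = cos 45° / cos φ along parallels; h·k = 1.
At 23.4°: h = 1.298, k = 0.7705; principal scales a = 1.298, b = 0.7705.
sin(ω/2) = (a − b)/(a + b) = 0.5274/2.068 = 0.2550, so ω = 2 arcsin(0.2550) ≈ 29.5°.

29.5°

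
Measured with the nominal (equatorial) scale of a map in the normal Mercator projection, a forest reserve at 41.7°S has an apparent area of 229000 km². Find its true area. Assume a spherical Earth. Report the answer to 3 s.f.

The Mercator projection is conformal; its linear scale factor is the same in every direction and equals sec φ = 1/cos φ.
Areal scale = k² = sec²φ = 1/cos²(41.7°) = 1/0.7466² = 1.794.
True area = apparent / (areal scale) = 229000 / 1.794 ≈ 128000 km².

128000 km²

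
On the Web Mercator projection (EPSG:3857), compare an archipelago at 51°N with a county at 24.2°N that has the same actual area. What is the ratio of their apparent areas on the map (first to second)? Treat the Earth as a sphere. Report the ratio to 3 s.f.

2.10

On Mercator, area is exaggerated by sec²φ = 1/cos²φ.
At 51°: sec²(51°) = 1/0.6293² = 2.525.
At 24.2°: sec²(24.2°) = 1/0.9121² = 1.202.
Ratio = 2.525/1.202 = cos²(24.2°)/cos²(51°) ≈ 2.10.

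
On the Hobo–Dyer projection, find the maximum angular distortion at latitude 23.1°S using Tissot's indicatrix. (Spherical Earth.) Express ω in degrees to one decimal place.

16.9°

Hobo–Dyer is a cylindrical equal-area projection with standard parallels at ±37.5°. Cylindrical equal-area (φ₀ = 37.5°): h = cos φ / cos 37.5° along meridians, k = cos 37.5° / cos φ along parallels; h·k = 1.
At 23.1°: h = 1.159, k = 0.8625; principal scales a = 1.159, b = 0.8625.
sin(ω/2) = (a − b)/(a + b) = 0.2969/2.022 = 0.1468, so ω = 2 arcsin(0.1468) ≈ 16.9°.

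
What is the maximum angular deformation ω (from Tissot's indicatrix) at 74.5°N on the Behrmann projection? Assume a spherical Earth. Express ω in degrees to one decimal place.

The Behrmann projection is cylindrical equal-area with φ₀ = 30°. A cylindrical equal-area projection with standard parallel φ₀ has meridian scale h = cos φ / cos φ₀ and parallel scale k = cos φ₀ / cos φ (so areas are preserved, h·k = 1).
At 74.5°: h = 0.3086, k = 3.241; principal scales a = 3.241, b = 0.3086.
sin(ω/2) = (a − b)/(a + b) = 2.932/3.549 = 0.8261, so ω = 2 arcsin(0.8261) ≈ 111.4°.

111.4°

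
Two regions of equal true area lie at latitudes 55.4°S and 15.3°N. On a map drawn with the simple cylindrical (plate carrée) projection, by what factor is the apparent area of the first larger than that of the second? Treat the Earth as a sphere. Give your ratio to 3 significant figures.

Plate carrée maps x = Rλ, y = Rφ. The meridian scale is h = 1 and the parallel scale is k = 1/cos φ = sec φ.
Areal scale at 55.4°: h·k = 1.000 × 1.761 = 1.761.
Areal scale at 15.3°: h·k = 1.000 × 1.037 = 1.037.
Ratio = 1.761/1.037 ≈ 1.70.

1.70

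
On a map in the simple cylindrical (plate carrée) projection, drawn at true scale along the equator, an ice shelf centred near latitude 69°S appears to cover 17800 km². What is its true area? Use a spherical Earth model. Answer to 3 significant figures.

6380 km²

In the plate carrée (x = Rλ, y = Rφ), meridians are true-scale (h = 1) and parallels are stretched by k = sec φ.
Areal scale = h·k = 1 × sec φ; at 69°, h = 1.000, k = 2.790, so h·k = 2.790.
True area = apparent / (areal scale) = 17800 / 2.790 ≈ 6380 km².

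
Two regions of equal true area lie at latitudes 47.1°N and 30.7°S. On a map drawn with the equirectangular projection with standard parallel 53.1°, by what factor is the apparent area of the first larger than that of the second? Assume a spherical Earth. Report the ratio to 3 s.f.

The equidistant cylindrical projection with φ₀ = 53.1° has h = 1 (meridians true) and k = cos φ₀ / cos φ along parallels.
Areal scale at 47.1°: h·k = 1.000 × 0.8820 = 0.8820.
Areal scale at 30.7°: h·k = 1.000 × 0.6983 = 0.6983.
Ratio = 0.8820/0.6983 ≈ 1.26.

1.26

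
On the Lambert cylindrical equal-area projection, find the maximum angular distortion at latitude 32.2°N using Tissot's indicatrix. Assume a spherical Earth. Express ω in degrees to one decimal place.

19.0°

The Lambert cylindrical equal-area projection is the cylindrical equal-area projection with its standard parallel at the equator (φ₀ = 0). A cylindrical equal-area projection with standard parallel φ₀ has meridian scale h = cos φ / cos φ₀ and parallel scale k = cos φ₀ / cos φ (so areas are preserved, h·k = 1).
At 32.2°: h = 0.8462, k = 1.182; principal scales a = 1.182, b = 0.8462.
sin(ω/2) = (a − b)/(a + b) = 0.3356/2.028 = 0.1655, so ω = 2 arcsin(0.1655) ≈ 19.0°.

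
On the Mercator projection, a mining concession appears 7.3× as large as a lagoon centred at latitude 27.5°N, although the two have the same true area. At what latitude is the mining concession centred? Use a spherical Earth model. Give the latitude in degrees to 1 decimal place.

Mercator areal scale is sec²φ, so apparent-area ratio = sec²φ₁ / sec²φ₂ = cos²φ₂ / cos²φ₁.
cos²φ₂ / cos²φ₁ = 7.3  ⇒  cos φ₁ = cos 27.5° / √7.3 = 0.8870/2.702 = 0.3283.
φ₁ = arccos(0.3283) ≈ 70.8°.

70.8°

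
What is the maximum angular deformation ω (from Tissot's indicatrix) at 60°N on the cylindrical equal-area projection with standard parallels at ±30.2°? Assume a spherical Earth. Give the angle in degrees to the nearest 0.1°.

For cylindrical equal-area with standard parallel φ₀, h = cos φ / cos φ₀ and k = cos φ₀ / cos φ, so h·k = 1.
At 60°: h = 0.5785, k = 1.729; principal scales a = 1.729, b = 0.5785.
sin(ω/2) = (a − b)/(a + b) = 1.150/2.307 = 0.4985, so ω = 2 arcsin(0.4985) ≈ 59.8°.

59.8°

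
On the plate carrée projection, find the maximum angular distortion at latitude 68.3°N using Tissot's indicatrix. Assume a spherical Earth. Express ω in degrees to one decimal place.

54.8°

Plate carrée maps x = Rλ, y = Rφ. The meridian scale is h = 1 and the parallel scale is k = 1/cos φ = sec φ.
At 68.3°: h = 1.000, k = 2.705; principal scales a = 2.705, b = 1.000.
sin(ω/2) = (a − b)/(a + b) = 1.705/3.705 = 0.4601, so ω = 2 arcsin(0.4601) ≈ 54.8°.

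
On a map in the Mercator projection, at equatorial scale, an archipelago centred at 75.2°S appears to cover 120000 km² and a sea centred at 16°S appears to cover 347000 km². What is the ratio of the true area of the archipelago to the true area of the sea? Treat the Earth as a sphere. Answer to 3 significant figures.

0.0244

Since Mercator area scale is 1/cos²φ, the true area equals the apparent area multiplied by cos²φ.
True area of archipelago: 120000 × cos²(75.2°) = 120000 × 0.06525 = 7830 km².
True area of sea: 347000 × cos²(16°) = 347000 × 0.9240 = 320600 km².
Ratio = 7830 / 320600 ≈ 0.0244.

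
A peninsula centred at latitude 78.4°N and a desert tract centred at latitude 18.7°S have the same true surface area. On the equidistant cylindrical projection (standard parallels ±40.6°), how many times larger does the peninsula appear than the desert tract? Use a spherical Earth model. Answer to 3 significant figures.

4.71

In the equirectangular projection with standard parallel φ₀ = 40.6° (x = Rλ cos φ₀, y = Rφ), meridians are true-scale (h = 1) and the parallel scale is k = cos φ₀ / cos φ.
Areal scale at 78.4°: h·k = 1.000 × 3.776 = 3.776.
Areal scale at 18.7°: h·k = 1.000 × 0.8016 = 0.8016.
Ratio = 3.776/0.8016 ≈ 4.71.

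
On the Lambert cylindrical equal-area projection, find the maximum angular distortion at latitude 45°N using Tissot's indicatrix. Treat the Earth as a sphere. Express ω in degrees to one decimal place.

38.9°

The Lambert cylindrical equal-area projection is the cylindrical equal-area projection with its standard parallel at the equator (φ₀ = 0). For cylindrical equal-area with standard parallel φ₀, h = cos φ / cos φ₀ and k = cos φ₀ / cos φ, so h·k = 1.
At 45°: h = 0.7071, k = 1.414; principal scales a = 1.414, b = 0.7071.
sin(ω/2) = (a − b)/(a + b) = 0.7071/2.121 = 0.3333, so ω = 2 arcsin(0.3333) ≈ 38.9°.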